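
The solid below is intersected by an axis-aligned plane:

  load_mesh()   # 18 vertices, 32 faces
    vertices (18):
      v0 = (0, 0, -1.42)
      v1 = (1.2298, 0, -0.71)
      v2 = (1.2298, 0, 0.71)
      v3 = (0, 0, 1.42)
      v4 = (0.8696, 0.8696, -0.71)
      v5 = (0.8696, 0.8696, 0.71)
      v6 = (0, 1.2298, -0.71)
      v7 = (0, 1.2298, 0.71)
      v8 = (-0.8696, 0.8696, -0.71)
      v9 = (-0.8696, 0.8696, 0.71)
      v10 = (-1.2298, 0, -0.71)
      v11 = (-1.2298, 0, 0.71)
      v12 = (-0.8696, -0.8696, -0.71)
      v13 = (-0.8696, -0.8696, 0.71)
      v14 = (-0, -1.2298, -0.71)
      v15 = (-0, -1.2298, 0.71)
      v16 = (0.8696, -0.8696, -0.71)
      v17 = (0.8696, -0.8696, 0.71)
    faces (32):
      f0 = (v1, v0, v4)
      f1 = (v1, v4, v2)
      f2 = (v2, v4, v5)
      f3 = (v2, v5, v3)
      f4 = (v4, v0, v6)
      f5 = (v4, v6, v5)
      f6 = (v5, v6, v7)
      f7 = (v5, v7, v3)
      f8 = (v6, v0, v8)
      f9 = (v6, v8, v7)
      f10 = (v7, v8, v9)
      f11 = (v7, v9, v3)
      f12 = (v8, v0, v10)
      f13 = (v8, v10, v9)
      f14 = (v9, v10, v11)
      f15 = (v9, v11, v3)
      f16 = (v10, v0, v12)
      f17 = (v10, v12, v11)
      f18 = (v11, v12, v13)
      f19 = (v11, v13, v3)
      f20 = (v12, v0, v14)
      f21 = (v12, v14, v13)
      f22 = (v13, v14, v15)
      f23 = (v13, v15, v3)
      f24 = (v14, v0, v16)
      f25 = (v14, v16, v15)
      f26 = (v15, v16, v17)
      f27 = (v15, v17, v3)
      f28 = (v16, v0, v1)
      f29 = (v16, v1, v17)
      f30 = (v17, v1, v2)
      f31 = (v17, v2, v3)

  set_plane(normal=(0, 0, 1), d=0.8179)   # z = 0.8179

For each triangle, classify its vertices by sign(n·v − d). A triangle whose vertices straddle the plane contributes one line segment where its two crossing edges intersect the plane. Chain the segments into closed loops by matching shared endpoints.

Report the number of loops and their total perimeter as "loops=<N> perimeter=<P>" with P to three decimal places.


loops=1 perimeter=6.386

Straddling triangles (8 of 32):
  (v2,v5,v3) [--+] → (0.737445, 0.737445, 0.8179)–(1.04291, 0, 0.8179)  len=0.7982
  (v5,v7,v3) [--+] → (0, 1.04291, 0.8179)–(0.737445, 0.737445, 0.8179)  len=0.7982
  (v7,v9,v3) [--+] → (-0.737445, 0.737445, 0.8179)–(0, 1.04291, 0.8179)  len=0.7982
  (v9,v11,v3) [--+] → (-1.04291, 0, 0.8179)–(-0.737445, 0.737445, 0.8179)  len=0.7982
  (v11,v13,v3) [--+] → (-0.737445, -0.737445, 0.8179)–(-1.04291, 0, 0.8179)  len=0.7982
  (v13,v15,v3) [--+] → (0, -1.04291, 0.8179)–(-0.737445, -0.737445, 0.8179)  len=0.7982
  (v15,v17,v3) [--+] → (0.737445, -0.737445, 0.8179)–(0, -1.04291, 0.8179)  len=0.7982
  (v17,v2,v3) [--+] → (1.04291, 0, 0.8179)–(0.737445, -0.737445, 0.8179)  len=0.7982

Chained into 1 loop(s):
  loop 1: 8 segments, perimeter = 6.3856
Total perimeter = 6.386


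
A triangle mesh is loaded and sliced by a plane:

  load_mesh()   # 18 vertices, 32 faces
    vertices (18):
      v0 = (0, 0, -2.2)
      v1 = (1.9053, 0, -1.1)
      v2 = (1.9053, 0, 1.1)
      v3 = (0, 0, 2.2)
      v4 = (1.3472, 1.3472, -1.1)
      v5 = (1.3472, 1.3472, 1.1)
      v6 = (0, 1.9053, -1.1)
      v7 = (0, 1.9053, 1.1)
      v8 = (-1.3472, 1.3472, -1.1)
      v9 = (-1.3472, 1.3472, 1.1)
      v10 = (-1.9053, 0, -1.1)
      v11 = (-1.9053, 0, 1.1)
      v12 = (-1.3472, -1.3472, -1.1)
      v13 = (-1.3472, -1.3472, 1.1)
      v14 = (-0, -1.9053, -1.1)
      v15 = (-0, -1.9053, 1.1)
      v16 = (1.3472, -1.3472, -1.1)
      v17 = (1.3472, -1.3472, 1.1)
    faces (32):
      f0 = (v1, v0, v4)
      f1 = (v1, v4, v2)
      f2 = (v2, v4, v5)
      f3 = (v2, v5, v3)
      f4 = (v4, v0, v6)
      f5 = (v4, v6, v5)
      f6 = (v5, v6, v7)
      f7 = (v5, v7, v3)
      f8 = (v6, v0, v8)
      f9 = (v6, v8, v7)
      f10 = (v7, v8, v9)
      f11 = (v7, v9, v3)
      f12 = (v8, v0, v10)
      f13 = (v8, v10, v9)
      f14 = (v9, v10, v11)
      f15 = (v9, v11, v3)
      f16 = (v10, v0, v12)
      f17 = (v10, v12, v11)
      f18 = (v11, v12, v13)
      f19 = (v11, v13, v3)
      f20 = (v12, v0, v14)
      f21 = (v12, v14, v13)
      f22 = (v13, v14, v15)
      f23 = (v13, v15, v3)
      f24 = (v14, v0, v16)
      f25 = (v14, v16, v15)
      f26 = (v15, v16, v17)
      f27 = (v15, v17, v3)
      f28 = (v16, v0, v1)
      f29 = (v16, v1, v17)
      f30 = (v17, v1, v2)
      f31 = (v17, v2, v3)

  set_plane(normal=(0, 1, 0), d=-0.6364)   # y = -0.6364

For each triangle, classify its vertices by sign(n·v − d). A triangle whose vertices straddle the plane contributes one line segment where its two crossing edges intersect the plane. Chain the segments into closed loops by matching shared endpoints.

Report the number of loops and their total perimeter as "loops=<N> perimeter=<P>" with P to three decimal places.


loops=1 perimeter=11.660

Straddling triangles (12 of 32):
  (v10,v0,v12) [++-] → (-0.6364, -0.6364, -1.68037)–(-1.64166, -0.6364, -1.1)  len=1.1608
  (v10,v12,v11) [+-+] → (-1.64166, -0.6364, -1.1)–(-1.64166, -0.6364, 0.0607482)  len=1.1607
  (v11,v12,v13) [+--] → (-1.64166, -0.6364, 0.0607482)–(-1.64166, -0.6364, 1.1)  len=1.0393
  (v11,v13,v3) [+-+] → (-1.64166, -0.6364, 1.1)–(-0.6364, -0.6364, 1.68037)  len=1.1608
  (v12,v0,v14) [-+-] → (-0.6364, -0.6364, -1.68037)–(0, -0.6364, -1.83258)  len=0.6543
  (v13,v15,v3) [--+] → (0, -0.6364, 1.83258)–(-0.6364, -0.6364, 1.68037)  len=0.6543
  (v14,v0,v16) [-+-] → (0, -0.6364, -1.83258)–(0.6364, -0.6364, -1.68037)  len=0.6543
  (v15,v17,v3) [--+] → (0.6364, -0.6364, 1.68037)–(0, -0.6364, 1.83258)  len=0.6543
  (v16,v0,v1) [-++] → (0.6364, -0.6364, -1.68037)–(1.64166, -0.6364, -1.1)  len=1.1608
  (v16,v1,v17) [-+-] → (1.64166, -0.6364, -1.1)–(1.64166, -0.6364, -0.0607482)  len=1.0393
  (v17,v1,v2) [-++] → (1.64166, -0.6364, -0.0607482)–(1.64166, -0.6364, 1.1)  len=1.1607
  (v17,v2,v3) [-++] → (1.64166, -0.6364, 1.1)–(0.6364, -0.6364, 1.68037)  len=1.1608

Chained into 1 loop(s):
  loop 1: 12 segments, perimeter = 11.6605
Total perimeter = 11.660


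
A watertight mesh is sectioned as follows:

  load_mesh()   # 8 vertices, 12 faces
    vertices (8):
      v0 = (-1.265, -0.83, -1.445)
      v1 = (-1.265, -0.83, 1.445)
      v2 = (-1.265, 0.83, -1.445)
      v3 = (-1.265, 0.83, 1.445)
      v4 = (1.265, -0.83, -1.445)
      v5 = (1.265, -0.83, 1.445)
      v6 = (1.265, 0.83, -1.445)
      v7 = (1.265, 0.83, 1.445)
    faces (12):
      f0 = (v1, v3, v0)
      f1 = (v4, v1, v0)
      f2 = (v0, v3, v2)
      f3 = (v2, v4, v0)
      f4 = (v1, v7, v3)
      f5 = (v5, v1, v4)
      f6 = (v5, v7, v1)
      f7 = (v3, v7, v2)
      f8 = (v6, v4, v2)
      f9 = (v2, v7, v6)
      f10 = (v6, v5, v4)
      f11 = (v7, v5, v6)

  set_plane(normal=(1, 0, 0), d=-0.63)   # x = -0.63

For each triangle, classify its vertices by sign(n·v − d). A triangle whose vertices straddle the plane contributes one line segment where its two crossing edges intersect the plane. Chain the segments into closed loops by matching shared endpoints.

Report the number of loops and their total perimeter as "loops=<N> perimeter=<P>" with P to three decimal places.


Straddling triangles (8 of 12):
  (v4,v1,v0) [+--] → (-0.63, -0.83, 0.719644)–(-0.63, -0.83, -1.445)  len=2.1646
  (v2,v4,v0) [-+-] → (-0.63, 0.41336, -1.445)–(-0.63, -0.83, -1.445)  len=1.2434
  (v1,v7,v3) [-+-] → (-0.63, -0.41336, 1.445)–(-0.63, 0.83, 1.445)  len=1.2434
  (v5,v1,v4) [+-+] → (-0.63, -0.83, 1.445)–(-0.63, -0.83, 0.719644)  len=0.7254
  (v5,v7,v1) [++-] → (-0.63, -0.41336, 1.445)–(-0.63, -0.83, 1.445)  len=0.4166
  (v3,v7,v2) [-+-] → (-0.63, 0.83, 1.445)–(-0.63, 0.83, -0.719644)  len=2.1646
  (v6,v4,v2) [++-] → (-0.63, 0.41336, -1.445)–(-0.63, 0.83, -1.445)  len=0.4166
  (v2,v7,v6) [-++] → (-0.63, 0.83, -0.719644)–(-0.63, 0.83, -1.445)  len=0.7254

Chained into 1 loop(s):
  loop 1: 8 segments, perimeter = 9.1000
Total perimeter = 9.100

loops=1 perimeter=9.100


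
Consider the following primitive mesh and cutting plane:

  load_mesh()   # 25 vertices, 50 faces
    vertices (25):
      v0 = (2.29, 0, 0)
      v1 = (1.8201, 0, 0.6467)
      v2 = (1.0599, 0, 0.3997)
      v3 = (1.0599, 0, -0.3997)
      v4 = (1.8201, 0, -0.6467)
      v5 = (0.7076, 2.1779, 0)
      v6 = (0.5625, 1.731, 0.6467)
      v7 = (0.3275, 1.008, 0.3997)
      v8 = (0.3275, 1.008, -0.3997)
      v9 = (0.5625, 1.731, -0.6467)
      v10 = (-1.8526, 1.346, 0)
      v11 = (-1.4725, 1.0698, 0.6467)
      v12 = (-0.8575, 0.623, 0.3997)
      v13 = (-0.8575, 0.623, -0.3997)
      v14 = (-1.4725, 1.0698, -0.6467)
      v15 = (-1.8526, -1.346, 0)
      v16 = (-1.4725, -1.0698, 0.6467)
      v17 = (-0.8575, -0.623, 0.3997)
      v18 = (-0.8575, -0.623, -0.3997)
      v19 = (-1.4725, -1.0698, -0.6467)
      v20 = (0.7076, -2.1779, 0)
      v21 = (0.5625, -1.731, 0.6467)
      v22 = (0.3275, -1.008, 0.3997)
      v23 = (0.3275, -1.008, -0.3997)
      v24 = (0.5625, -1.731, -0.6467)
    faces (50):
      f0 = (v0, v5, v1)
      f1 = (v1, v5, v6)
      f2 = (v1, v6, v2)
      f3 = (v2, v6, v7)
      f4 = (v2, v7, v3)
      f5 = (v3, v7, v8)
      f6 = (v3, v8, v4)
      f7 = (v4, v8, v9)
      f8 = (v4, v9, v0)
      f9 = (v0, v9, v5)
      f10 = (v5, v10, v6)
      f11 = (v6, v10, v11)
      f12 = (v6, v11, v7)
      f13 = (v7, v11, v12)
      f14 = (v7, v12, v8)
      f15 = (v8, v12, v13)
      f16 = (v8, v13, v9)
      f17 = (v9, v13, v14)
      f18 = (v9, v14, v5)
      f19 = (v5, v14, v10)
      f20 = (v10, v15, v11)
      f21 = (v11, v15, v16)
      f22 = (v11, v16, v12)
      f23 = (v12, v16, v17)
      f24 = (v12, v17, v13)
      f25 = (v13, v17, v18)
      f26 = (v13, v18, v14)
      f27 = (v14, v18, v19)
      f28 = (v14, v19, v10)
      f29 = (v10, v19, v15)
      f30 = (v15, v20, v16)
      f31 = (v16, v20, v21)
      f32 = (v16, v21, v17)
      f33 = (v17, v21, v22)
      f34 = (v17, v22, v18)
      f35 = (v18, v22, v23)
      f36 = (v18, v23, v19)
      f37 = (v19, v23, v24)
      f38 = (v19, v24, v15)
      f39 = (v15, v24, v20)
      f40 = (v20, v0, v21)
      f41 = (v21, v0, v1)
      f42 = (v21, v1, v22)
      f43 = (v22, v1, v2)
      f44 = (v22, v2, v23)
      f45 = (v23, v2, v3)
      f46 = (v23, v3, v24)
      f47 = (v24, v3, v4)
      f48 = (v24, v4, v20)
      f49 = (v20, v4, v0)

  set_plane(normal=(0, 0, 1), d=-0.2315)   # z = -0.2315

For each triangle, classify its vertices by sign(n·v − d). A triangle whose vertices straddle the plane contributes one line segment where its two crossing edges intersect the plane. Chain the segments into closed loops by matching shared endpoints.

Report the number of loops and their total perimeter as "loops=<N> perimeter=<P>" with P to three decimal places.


Straddling triangles (20 of 50):
  (v2,v7,v3) [++-] → (0.905797, 0.212091, -0.2315)–(1.0599, 0, -0.2315)  len=0.2622
  (v3,v7,v8) [-+-] → (0.905797, 0.212091, -0.2315)–(0.3275, 1.008, -0.2315)  len=0.9838
  (v4,v9,v0) [--+] → (1.6716, 0.619648, -0.2315)–(2.12179, 0, -0.2315)  len=0.7659
  (v0,v9,v5) [+-+] → (1.6716, 0.619648, -0.2315)–(0.655658, 2.01792, -0.2315)  len=1.7284
  (v7,v12,v8) [++-] → (0.0781668, 0.926993, -0.2315)–(0.3275, 1.008, -0.2315)  len=0.2622
  (v8,v12,v13) [-+-] → (0.0781668, 0.926993, -0.2315)–(-0.8575, 0.623, -0.2315)  len=0.9838
  (v9,v14,v5) [--+] → (-0.0728131, 1.78123, -0.2315)–(0.655658, 2.01792, -0.2315)  len=0.7660
  (v5,v14,v10) [+-+] → (-0.0728131, 1.78123, -0.2315)–(-1.71654, 1.24713, -0.2315)  len=1.7283
  (v12,v17,v13) [++-] → (-0.8575, 0.360832, -0.2315)–(-0.8575, 0.623, -0.2315)  len=0.2622
  (v13,v17,v18) [-+-] → (-0.8575, 0.360832, -0.2315)–(-0.8575, -0.623, -0.2315)  len=0.9838
  (v14,v19,v10) [--+] → (-1.71654, 0.481213, -0.2315)–(-1.71654, 1.24713, -0.2315)  len=0.7659
  (v10,v19,v15) [+-+] → (-1.71654, 0.481213, -0.2315)–(-1.71654, -1.24713, -0.2315)  len=1.7283
  (v17,v22,v18) [++-] → (-0.608167, -0.704007, -0.2315)–(-0.8575, -0.623, -0.2315)  len=0.2622
  (v18,v22,v23) [-+-] → (-0.608167, -0.704007, -0.2315)–(0.3275, -1.008, -0.2315)  len=0.9838
  (v19,v24,v15) [--+] → (-0.988064, -1.48382, -0.2315)–(-1.71654, -1.24713, -0.2315)  len=0.7660
  (v15,v24,v20) [+-+] → (-0.988064, -1.48382, -0.2315)–(0.655658, -2.01792, -0.2315)  len=1.7283
  (v22,v2,v23) [++-] → (0.481603, -0.795909, -0.2315)–(0.3275, -1.008, -0.2315)  len=0.2622
  (v23,v2,v3) [-+-] → (0.481603, -0.795909, -0.2315)–(1.0599, 0, -0.2315)  len=0.9838
  (v24,v4,v20) [--+] → (1.10584, -1.39827, -0.2315)–(0.655658, -2.01792, -0.2315)  len=0.7659
  (v20,v4,v0) [+-+] → (1.10584, -1.39827, -0.2315)–(2.12179, 0, -0.2315)  len=1.7284

Chained into 2 loop(s):
  loop 1: 10 segments, perimeter = 6.2299
  loop 2: 10 segments, perimeter = 12.4714
Total perimeter = 18.701

loops=2 perimeter=18.701


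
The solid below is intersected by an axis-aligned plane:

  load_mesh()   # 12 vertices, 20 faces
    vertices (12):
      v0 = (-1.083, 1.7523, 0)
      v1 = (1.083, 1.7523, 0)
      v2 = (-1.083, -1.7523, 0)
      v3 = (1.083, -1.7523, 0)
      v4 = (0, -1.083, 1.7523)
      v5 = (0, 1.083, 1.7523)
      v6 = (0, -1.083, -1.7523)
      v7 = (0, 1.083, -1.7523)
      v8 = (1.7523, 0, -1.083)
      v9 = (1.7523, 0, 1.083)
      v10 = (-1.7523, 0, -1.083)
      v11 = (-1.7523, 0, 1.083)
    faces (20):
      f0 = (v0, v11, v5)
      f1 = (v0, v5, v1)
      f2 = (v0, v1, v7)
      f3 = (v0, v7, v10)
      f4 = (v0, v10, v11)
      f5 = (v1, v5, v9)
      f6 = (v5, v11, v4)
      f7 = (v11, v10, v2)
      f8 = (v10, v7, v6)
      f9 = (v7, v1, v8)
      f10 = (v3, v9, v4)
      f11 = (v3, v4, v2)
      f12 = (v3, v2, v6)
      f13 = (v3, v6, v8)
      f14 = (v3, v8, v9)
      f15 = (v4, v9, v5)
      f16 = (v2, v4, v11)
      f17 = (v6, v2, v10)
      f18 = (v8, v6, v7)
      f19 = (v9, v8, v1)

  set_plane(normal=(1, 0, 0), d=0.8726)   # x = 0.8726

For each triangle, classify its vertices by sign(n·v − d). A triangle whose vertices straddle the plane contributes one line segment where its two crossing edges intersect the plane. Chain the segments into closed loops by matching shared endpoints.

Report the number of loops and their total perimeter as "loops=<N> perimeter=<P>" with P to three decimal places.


loops=1 perimeter=9.734

Straddling triangles (10 of 20):
  (v0,v5,v1) [--+] → (0.8726, 1.62227, 0.340428)–(0.8726, 1.7523, 0)  len=0.3644
  (v0,v1,v7) [-+-] → (0.8726, 1.7523, 0)–(0.8726, 1.62227, -0.340428)  len=0.3644
  (v1,v5,v9) [+-+] → (0.8726, 1.62227, 0.340428)–(0.8726, 0.543694, 1.41901)  len=1.5253
  (v7,v1,v8) [-++] → (0.8726, 1.62227, -0.340428)–(0.8726, 0.543694, -1.41901)  len=1.5253
  (v3,v9,v4) [++-] → (0.8726, -0.543694, 1.41901)–(0.8726, -1.62227, 0.340428)  len=1.5253
  (v3,v4,v2) [+--] → (0.8726, -1.62227, 0.340428)–(0.8726, -1.7523, 0)  len=0.3644
  (v3,v2,v6) [+--] → (0.8726, -1.7523, 0)–(0.8726, -1.62227, -0.340428)  len=0.3644
  (v3,v6,v8) [+-+] → (0.8726, -1.62227, -0.340428)–(0.8726, -0.543694, -1.41901)  len=1.5253
  (v4,v9,v5) [-+-] → (0.8726, -0.543694, 1.41901)–(0.8726, 0.543694, 1.41901)  len=1.0874
  (v8,v6,v7) [+--] → (0.8726, -0.543694, -1.41901)–(0.8726, 0.543694, -1.41901)  len=1.0874

Chained into 1 loop(s):
  loop 1: 10 segments, perimeter = 9.7338
Total perimeter = 9.734


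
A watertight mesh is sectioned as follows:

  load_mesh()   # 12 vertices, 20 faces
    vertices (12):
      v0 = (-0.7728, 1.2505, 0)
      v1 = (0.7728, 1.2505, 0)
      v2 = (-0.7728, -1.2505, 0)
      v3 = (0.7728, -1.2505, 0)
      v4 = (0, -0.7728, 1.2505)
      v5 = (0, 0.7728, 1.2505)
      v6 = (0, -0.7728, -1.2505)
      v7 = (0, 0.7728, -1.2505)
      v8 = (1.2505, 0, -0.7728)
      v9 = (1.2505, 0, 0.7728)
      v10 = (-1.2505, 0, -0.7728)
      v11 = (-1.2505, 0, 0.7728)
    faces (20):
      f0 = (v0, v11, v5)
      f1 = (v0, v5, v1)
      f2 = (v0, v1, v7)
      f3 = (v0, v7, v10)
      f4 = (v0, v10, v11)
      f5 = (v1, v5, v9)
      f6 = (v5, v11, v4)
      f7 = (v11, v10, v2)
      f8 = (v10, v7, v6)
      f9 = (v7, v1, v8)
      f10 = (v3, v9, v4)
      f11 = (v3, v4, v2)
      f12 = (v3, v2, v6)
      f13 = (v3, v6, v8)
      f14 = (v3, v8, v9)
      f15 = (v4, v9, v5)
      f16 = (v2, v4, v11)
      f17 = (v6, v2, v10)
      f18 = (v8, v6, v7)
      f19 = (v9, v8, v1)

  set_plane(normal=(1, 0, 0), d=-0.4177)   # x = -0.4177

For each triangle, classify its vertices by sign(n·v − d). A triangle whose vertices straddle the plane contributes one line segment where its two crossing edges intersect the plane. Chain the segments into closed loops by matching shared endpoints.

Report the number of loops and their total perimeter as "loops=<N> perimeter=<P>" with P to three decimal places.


loops=1 perimeter=7.440

Straddling triangles (10 of 20):
  (v0,v11,v5) [--+] → (-0.4177, 0.514664, 1.09094)–(-0.4177, 1.031, 0.574602)  len=0.7302
  (v0,v5,v1) [-++] → (-0.4177, 1.031, 0.574602)–(-0.4177, 1.2505, 0)  len=0.6151
  (v0,v1,v7) [-++] → (-0.4177, 1.2505, 0)–(-0.4177, 1.031, -0.574602)  len=0.6151
  (v0,v7,v10) [-+-] → (-0.4177, 1.031, -0.574602)–(-0.4177, 0.514664, -1.09094)  len=0.7302
  (v5,v11,v4) [+-+] → (-0.4177, 0.514664, 1.09094)–(-0.4177, -0.514664, 1.09094)  len=1.0293
  (v10,v7,v6) [-++] → (-0.4177, 0.514664, -1.09094)–(-0.4177, -0.514664, -1.09094)  len=1.0293
  (v3,v4,v2) [++-] → (-0.4177, -1.031, 0.574602)–(-0.4177, -1.2505, 0)  len=0.6151
  (v3,v2,v6) [+-+] → (-0.4177, -1.2505, 0)–(-0.4177, -1.031, -0.574602)  len=0.6151
  (v2,v4,v11) [-+-] → (-0.4177, -1.031, 0.574602)–(-0.4177, -0.514664, 1.09094)  len=0.7302
  (v6,v2,v10) [+--] → (-0.4177, -1.031, -0.574602)–(-0.4177, -0.514664, -1.09094)  len=0.7302

Chained into 1 loop(s):
  loop 1: 10 segments, perimeter = 7.4399
Total perimeter = 7.440


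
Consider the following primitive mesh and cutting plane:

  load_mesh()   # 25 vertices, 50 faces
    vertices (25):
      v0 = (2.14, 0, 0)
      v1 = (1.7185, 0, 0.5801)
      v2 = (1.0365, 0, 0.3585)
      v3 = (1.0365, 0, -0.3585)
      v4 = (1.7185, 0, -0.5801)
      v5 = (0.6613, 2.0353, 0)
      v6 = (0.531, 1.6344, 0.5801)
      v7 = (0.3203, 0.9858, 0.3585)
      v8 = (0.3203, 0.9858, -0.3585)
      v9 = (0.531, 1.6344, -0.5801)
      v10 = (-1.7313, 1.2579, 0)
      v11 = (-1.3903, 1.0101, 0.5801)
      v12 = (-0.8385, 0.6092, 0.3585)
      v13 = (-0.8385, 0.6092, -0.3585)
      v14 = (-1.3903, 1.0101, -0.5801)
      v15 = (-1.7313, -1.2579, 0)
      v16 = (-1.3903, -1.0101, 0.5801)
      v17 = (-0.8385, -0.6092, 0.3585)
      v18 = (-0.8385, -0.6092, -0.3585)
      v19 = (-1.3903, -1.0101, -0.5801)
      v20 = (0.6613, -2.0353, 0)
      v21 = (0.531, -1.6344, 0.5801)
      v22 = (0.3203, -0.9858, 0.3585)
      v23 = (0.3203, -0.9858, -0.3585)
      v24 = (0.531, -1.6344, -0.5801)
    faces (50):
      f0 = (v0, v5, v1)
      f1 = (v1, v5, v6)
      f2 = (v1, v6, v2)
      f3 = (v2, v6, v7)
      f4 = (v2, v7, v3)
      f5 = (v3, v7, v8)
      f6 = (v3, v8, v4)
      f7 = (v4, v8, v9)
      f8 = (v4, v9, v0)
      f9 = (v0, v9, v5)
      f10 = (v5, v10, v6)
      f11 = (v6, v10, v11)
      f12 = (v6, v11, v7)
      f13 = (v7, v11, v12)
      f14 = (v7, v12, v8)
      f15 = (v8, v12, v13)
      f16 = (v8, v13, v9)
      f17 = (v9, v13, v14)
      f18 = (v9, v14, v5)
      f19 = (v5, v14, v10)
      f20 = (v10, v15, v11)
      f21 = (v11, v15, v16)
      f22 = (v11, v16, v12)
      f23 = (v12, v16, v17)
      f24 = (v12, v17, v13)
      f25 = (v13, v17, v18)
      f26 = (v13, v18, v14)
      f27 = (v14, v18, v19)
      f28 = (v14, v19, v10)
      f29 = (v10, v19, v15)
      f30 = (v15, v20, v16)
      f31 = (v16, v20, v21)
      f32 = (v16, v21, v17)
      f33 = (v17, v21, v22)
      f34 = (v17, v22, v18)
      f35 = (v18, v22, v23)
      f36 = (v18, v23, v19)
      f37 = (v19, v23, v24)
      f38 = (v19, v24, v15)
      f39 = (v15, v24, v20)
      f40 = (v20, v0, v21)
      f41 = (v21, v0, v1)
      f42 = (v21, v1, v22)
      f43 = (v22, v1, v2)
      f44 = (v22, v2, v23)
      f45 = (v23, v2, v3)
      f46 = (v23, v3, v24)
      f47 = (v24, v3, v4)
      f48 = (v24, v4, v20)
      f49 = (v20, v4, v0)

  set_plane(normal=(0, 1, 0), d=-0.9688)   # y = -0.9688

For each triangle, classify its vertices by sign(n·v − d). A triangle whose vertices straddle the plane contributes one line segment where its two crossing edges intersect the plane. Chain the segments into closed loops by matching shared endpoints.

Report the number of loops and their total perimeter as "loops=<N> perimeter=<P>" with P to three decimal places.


Straddling triangles (22 of 50):
  (v10,v15,v11) [+-+] → (-1.7313, -0.9688, 0)–(-1.68783, -0.9688, 0.0739448)  len=0.0858
  (v11,v15,v16) [+--] → (-1.68783, -0.9688, 0.0739448)–(-1.3903, -0.9688, 0.5801)  len=0.5871
  (v11,v16,v12) [+-+] → (-1.3903, -0.9688, 0.5801)–(-1.37623, -0.9688, 0.574448)  len=0.0152
  (v12,v16,v17) [+-+] → (-1.37623, -0.9688, 0.574448)–(-1.33345, -0.9688, 0.557271)  len=0.0461
  (v14,v18,v19) [++-] → (-1.33345, -0.9688, -0.557271)–(-1.3903, -0.9688, -0.5801)  len=0.0613
  (v14,v19,v10) [+-+] → (-1.3903, -0.9688, -0.5801)–(-1.39651, -0.9688, -0.569536)  len=0.0123
  (v10,v19,v15) [+--] → (-1.39651, -0.9688, -0.569536)–(-1.7313, -0.9688, 0)  len=0.6606
  (v16,v21,v17) [--+] → (-0.358133, -0.9688, 0.436229)–(-1.33345, -0.9688, 0.557271)  len=0.9828
  (v17,v21,v22) [+--] → (-0.358133, -0.9688, 0.436229)–(0.267991, -0.9688, 0.3585)  len=0.6309
  (v17,v22,v18) [+-+] → (0.267991, -0.9688, 0.3585)–(0.267991, -0.9688, 0.326134)  len=0.0324
  (v18,v22,v23) [+--] → (0.267991, -0.9688, 0.326134)–(0.267991, -0.9688, -0.3585)  len=0.6846
  (v18,v23,v19) [+--] → (0.267991, -0.9688, -0.3585)–(-1.33345, -0.9688, -0.557271)  len=1.6137
  (v20,v0,v21) [-+-] → (1.43614, -0.9688, 0)–(1.18626, -0.9688, 0.343858)  len=0.4251
  (v21,v0,v1) [-++] → (1.18626, -0.9688, 0.343858)–(1.0146, -0.9688, 0.5801)  len=0.2920
  (v21,v1,v22) [-+-] → (1.0146, -0.9688, 0.5801)–(0.344412, -0.9688, 0.362321)  len=0.7047
  (v22,v1,v2) [-++] → (0.344412, -0.9688, 0.362321)–(0.332651, -0.9688, 0.3585)  len=0.0124
  (v22,v2,v23) [-+-] → (0.332651, -0.9688, 0.3585)–(0.332651, -0.9688, -0.346135)  len=0.7046
  (v23,v2,v3) [-++] → (0.332651, -0.9688, -0.346135)–(0.332651, -0.9688, -0.3585)  len=0.0124
  (v23,v3,v24) [-+-] → (0.332651, -0.9688, -0.3585)–(0.736862, -0.9688, -0.489855)  len=0.4250
  (v24,v3,v4) [-++] → (0.736862, -0.9688, -0.489855)–(1.0146, -0.9688, -0.5801)  len=0.2920
  (v24,v4,v20) [-+-] → (1.0146, -0.9688, -0.5801)–(1.21527, -0.9688, -0.303973)  len=0.3413
  (v20,v4,v0) [-++] → (1.21527, -0.9688, -0.303973)–(1.43614, -0.9688, 0)  len=0.3757

Chained into 2 loop(s):
  loop 1: 12 segments, perimeter = 5.4128
  loop 2: 10 segments, perimeter = 3.5853
Total perimeter = 8.998

loops=2 perimeter=8.998


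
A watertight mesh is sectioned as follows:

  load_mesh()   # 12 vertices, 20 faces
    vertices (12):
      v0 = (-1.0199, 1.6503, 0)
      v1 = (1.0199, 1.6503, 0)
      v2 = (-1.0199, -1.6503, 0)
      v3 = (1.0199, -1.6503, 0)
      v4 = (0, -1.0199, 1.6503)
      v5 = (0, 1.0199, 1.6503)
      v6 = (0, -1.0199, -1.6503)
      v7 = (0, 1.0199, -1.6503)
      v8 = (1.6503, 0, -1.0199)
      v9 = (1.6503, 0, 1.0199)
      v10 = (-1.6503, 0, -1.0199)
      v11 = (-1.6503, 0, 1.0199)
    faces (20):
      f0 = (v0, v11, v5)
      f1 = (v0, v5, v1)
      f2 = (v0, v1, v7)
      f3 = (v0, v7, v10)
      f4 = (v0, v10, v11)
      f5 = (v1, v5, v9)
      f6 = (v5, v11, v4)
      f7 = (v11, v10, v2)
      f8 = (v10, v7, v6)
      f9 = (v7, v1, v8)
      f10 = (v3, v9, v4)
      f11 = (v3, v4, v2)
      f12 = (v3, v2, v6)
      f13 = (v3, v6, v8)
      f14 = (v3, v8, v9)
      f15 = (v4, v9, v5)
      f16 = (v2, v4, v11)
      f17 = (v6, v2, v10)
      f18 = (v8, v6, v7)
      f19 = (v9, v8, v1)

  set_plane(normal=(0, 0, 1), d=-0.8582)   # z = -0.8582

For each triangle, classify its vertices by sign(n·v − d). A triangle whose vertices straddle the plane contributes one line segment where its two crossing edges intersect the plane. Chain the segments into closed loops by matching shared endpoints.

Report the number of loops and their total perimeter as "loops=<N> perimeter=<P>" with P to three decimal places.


loops=1 perimeter=9.079

Straddling triangles (10 of 20):
  (v0,v1,v7) [++-] → (0.489525, 1.32248, -0.8582)–(-0.489525, 1.32248, -0.8582)  len=0.9790
  (v0,v7,v10) [+--] → (-0.489525, 1.32248, -0.8582)–(-1.55035, 0.261647, -0.8582)  len=1.5002
  (v0,v10,v11) [+-+] → (-1.55035, 0.261647, -0.8582)–(-1.6503, 0, -0.8582)  len=0.2801
  (v11,v10,v2) [+-+] → (-1.6503, 0, -0.8582)–(-1.55035, -0.261647, -0.8582)  len=0.2801
  (v7,v1,v8) [-+-] → (0.489525, 1.32248, -0.8582)–(1.55035, 0.261647, -0.8582)  len=1.5002
  (v3,v2,v6) [++-] → (-0.489525, -1.32248, -0.8582)–(0.489525, -1.32248, -0.8582)  len=0.9790
  (v3,v6,v8) [+--] → (0.489525, -1.32248, -0.8582)–(1.55035, -0.261647, -0.8582)  len=1.5002
  (v3,v8,v9) [+-+] → (1.55035, -0.261647, -0.8582)–(1.6503, 0, -0.8582)  len=0.2801
  (v6,v2,v10) [-+-] → (-0.489525, -1.32248, -0.8582)–(-1.55035, -0.261647, -0.8582)  len=1.5002
  (v9,v8,v1) [+-+] → (1.6503, 0, -0.8582)–(1.55035, 0.261647, -0.8582)  len=0.2801

Chained into 1 loop(s):
  loop 1: 10 segments, perimeter = 9.0794
Total perimeter = 9.079


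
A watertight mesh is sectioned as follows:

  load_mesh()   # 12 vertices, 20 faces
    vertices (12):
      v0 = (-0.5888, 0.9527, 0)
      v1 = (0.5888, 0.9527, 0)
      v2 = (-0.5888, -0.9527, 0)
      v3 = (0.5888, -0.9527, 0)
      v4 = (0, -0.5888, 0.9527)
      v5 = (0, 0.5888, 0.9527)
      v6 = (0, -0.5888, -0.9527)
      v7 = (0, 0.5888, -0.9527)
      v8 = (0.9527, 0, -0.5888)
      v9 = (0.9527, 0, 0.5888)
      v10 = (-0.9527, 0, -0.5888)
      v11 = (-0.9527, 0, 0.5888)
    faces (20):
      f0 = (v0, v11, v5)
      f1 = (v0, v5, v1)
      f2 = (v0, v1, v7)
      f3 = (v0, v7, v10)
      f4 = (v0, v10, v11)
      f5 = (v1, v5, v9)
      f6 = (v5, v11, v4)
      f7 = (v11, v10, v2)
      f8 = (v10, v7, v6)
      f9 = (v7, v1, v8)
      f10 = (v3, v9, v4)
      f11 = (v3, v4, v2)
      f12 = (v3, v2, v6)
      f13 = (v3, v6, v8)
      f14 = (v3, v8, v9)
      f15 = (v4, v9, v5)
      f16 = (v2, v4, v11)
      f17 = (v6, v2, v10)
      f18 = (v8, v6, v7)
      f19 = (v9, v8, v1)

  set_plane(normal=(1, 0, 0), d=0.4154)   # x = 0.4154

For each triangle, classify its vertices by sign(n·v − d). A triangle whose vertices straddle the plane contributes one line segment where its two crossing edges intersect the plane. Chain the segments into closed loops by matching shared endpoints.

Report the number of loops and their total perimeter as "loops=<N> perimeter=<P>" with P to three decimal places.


loops=1 perimeter=5.434

Straddling triangles (10 of 20):
  (v0,v5,v1) [--+] → (0.4154, 0.845532, 0.280568)–(0.4154, 0.9527, 0)  len=0.3003
  (v0,v1,v7) [-+-] → (0.4154, 0.9527, 0)–(0.4154, 0.845532, -0.280568)  len=0.3003
  (v1,v5,v9) [+-+] → (0.4154, 0.845532, 0.280568)–(0.4154, 0.332069, 0.794031)  len=0.7261
  (v7,v1,v8) [-++] → (0.4154, 0.845532, -0.280568)–(0.4154, 0.332069, -0.794031)  len=0.7261
  (v3,v9,v4) [++-] → (0.4154, -0.332069, 0.794031)–(0.4154, -0.845532, 0.280568)  len=0.7261
  (v3,v4,v2) [+--] → (0.4154, -0.845532, 0.280568)–(0.4154, -0.9527, 0)  len=0.3003
  (v3,v2,v6) [+--] → (0.4154, -0.9527, 0)–(0.4154, -0.845532, -0.280568)  len=0.3003
  (v3,v6,v8) [+-+] → (0.4154, -0.845532, -0.280568)–(0.4154, -0.332069, -0.794031)  len=0.7261
  (v4,v9,v5) [-+-] → (0.4154, -0.332069, 0.794031)–(0.4154, 0.332069, 0.794031)  len=0.6641
  (v8,v6,v7) [+--] → (0.4154, -0.332069, -0.794031)–(0.4154, 0.332069, -0.794031)  len=0.6641

Chained into 1 loop(s):
  loop 1: 10 segments, perimeter = 5.4342
Total perimeter = 5.434


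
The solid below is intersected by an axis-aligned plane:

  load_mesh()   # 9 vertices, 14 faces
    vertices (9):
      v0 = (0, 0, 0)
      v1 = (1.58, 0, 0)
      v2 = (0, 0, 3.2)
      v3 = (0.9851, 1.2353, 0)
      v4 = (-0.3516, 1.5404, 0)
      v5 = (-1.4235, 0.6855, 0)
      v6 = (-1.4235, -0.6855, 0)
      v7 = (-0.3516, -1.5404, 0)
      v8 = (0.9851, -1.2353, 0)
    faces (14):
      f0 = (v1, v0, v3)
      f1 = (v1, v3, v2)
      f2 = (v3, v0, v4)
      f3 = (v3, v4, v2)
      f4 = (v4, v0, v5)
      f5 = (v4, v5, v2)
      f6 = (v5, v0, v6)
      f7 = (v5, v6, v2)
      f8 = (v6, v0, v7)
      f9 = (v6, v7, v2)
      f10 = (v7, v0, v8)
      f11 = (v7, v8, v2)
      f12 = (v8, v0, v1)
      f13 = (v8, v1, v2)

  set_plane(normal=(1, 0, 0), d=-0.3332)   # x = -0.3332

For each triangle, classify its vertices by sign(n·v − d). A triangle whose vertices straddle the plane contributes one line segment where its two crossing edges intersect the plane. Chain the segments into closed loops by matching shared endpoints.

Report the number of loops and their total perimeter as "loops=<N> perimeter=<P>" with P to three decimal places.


Straddling triangles (10 of 14):
  (v3,v0,v4) [++-] → (-0.3332, 1.45979, 0)–(-0.3332, 1.5362, 0)  len=0.0764
  (v3,v4,v2) [+-+] → (-0.3332, 1.5362, 0)–(-0.3332, 1.45979, 0.167463)  len=0.1841
  (v4,v0,v5) [-+-] → (-0.3332, 1.45979, 0)–(-0.3332, 0.160456, 0)  len=1.2993
  (v4,v5,v2) [--+] → (-0.3332, 0.160456, 2.45097)–(-0.3332, 1.45979, 0.167463)  len=2.6273
  (v5,v0,v6) [-+-] → (-0.3332, 0.160456, 0)–(-0.3332, -0.160456, 0)  len=0.3209
  (v5,v6,v2) [--+] → (-0.3332, -0.160456, 2.45097)–(-0.3332, 0.160456, 2.45097)  len=0.3209
  (v6,v0,v7) [-+-] → (-0.3332, -0.160456, 0)–(-0.3332, -1.45979, 0)  len=1.2993
  (v6,v7,v2) [--+] → (-0.3332, -1.45979, 0.167463)–(-0.3332, -0.160456, 2.45097)  len=2.6273
  (v7,v0,v8) [-++] → (-0.3332, -1.45979, 0)–(-0.3332, -1.5362, 0)  len=0.0764
  (v7,v8,v2) [-++] → (-0.3332, -1.5362, 0)–(-0.3332, -1.45979, 0.167463)  len=0.1841

Chained into 1 loop(s):
  loop 1: 10 segments, perimeter = 9.0160
Total perimeter = 9.016

loops=1 perimeter=9.016


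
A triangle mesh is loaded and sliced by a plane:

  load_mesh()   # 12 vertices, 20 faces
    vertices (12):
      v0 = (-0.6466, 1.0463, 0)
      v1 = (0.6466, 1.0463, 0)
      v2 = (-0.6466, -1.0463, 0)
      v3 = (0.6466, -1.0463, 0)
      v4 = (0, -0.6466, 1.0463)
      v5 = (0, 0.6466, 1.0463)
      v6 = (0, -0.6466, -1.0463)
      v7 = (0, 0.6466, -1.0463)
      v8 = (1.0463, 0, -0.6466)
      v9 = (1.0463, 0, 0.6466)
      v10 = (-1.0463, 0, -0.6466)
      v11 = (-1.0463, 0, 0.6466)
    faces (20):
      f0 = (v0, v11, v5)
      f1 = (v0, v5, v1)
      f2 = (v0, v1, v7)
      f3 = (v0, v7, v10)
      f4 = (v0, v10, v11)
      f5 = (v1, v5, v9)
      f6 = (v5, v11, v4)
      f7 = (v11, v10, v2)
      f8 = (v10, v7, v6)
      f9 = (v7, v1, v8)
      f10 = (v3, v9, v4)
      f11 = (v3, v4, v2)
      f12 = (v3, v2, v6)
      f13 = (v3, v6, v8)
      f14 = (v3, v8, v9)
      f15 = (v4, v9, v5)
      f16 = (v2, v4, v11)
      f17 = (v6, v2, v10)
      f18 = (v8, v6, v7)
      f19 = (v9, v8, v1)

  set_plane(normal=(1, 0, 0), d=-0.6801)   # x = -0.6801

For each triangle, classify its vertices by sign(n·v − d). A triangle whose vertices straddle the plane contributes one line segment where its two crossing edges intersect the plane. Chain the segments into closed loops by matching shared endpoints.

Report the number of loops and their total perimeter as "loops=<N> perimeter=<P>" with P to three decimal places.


Straddling triangles (8 of 20):
  (v0,v11,v5) [+-+] → (-0.6801, 0.958607, 0.0541934)–(-0.6801, 0.226307, 0.786493)  len=1.0356
  (v0,v7,v10) [++-] → (-0.6801, 0.226307, -0.786493)–(-0.6801, 0.958607, -0.0541934)  len=1.0356
  (v0,v10,v11) [+--] → (-0.6801, 0.958607, -0.0541934)–(-0.6801, 0.958607, 0.0541934)  len=0.1084
  (v5,v11,v4) [+-+] → (-0.6801, 0.226307, 0.786493)–(-0.6801, -0.226307, 0.786493)  len=0.4526
  (v11,v10,v2) [--+] → (-0.6801, -0.958607, -0.0541934)–(-0.6801, -0.958607, 0.0541934)  len=0.1084
  (v10,v7,v6) [-++] → (-0.6801, 0.226307, -0.786493)–(-0.6801, -0.226307, -0.786493)  len=0.4526
  (v2,v4,v11) [++-] → (-0.6801, -0.226307, 0.786493)–(-0.6801, -0.958607, 0.0541934)  len=1.0356
  (v6,v2,v10) [++-] → (-0.6801, -0.958607, -0.0541934)–(-0.6801, -0.226307, -0.786493)  len=1.0356

Chained into 1 loop(s):
  loop 1: 8 segments, perimeter = 5.2645
Total perimeter = 5.265

loops=1 perimeter=5.265


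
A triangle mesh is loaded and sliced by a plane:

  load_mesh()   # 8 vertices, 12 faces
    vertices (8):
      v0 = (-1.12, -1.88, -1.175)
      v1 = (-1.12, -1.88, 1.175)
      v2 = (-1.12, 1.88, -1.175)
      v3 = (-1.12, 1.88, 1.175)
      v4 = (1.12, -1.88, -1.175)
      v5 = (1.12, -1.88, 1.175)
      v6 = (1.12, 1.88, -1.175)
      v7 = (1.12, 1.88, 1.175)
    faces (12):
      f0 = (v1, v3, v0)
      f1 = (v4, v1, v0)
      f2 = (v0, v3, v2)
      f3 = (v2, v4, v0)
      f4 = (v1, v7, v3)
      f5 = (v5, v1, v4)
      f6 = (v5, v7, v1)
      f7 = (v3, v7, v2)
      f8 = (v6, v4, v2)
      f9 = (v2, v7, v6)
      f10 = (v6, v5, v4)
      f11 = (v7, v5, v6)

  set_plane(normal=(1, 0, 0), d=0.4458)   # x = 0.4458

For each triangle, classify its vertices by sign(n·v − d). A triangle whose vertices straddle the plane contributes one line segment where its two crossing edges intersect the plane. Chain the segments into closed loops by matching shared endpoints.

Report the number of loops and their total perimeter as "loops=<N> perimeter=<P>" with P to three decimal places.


Straddling triangles (8 of 12):
  (v4,v1,v0) [+--] → (0.4458, -1.88, -0.467692)–(0.4458, -1.88, -1.175)  len=0.7073
  (v2,v4,v0) [-+-] → (0.4458, -0.748307, -1.175)–(0.4458, -1.88, -1.175)  len=1.1317
  (v1,v7,v3) [-+-] → (0.4458, 0.748307, 1.175)–(0.4458, 1.88, 1.175)  len=1.1317
  (v5,v1,v4) [+-+] → (0.4458, -1.88, 1.175)–(0.4458, -1.88, -0.467692)  len=1.6427
  (v5,v7,v1) [++-] → (0.4458, 0.748307, 1.175)–(0.4458, -1.88, 1.175)  len=2.6283
  (v3,v7,v2) [-+-] → (0.4458, 1.88, 1.175)–(0.4458, 1.88, 0.467692)  len=0.7073
  (v6,v4,v2) [++-] → (0.4458, -0.748307, -1.175)–(0.4458, 1.88, -1.175)  len=2.6283
  (v2,v7,v6) [-++] → (0.4458, 1.88, 0.467692)–(0.4458, 1.88, -1.175)  len=1.6427

Chained into 1 loop(s):
  loop 1: 8 segments, perimeter = 12.2200
Total perimeter = 12.220

loops=1 perimeter=12.220


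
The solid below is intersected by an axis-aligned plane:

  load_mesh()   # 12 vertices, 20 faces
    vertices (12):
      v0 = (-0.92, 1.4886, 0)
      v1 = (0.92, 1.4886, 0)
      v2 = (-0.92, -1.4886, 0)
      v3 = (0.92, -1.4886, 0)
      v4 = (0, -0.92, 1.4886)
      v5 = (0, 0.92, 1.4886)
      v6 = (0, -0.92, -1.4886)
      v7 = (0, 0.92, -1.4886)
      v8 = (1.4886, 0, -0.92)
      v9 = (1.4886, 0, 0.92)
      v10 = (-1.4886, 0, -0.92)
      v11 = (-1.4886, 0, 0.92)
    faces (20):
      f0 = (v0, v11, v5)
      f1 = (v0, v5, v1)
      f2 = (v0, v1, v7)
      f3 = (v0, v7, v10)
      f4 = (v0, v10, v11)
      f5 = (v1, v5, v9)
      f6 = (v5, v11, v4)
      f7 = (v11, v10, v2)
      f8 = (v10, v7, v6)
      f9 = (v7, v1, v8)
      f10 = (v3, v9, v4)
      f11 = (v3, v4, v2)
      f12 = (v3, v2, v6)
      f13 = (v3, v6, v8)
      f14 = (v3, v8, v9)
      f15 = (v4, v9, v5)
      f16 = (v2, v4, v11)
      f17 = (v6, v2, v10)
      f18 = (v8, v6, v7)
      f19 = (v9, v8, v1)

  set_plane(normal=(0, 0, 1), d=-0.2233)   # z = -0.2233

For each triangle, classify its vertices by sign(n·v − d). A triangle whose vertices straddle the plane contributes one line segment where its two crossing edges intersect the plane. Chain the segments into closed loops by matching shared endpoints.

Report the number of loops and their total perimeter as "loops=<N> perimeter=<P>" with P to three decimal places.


loops=1 perimeter=9.516

Straddling triangles (10 of 20):
  (v0,v1,v7) [++-] → (0.781994, 1.40331, -0.2233)–(-0.781994, 1.40331, -0.2233)  len=1.5640
  (v0,v7,v10) [+--] → (-0.781994, 1.40331, -0.2233)–(-1.05801, 1.12729, -0.2233)  len=0.3903
  (v0,v10,v11) [+-+] → (-1.05801, 1.12729, -0.2233)–(-1.4886, 0, -0.2233)  len=1.2067
  (v11,v10,v2) [+-+] → (-1.4886, 0, -0.2233)–(-1.05801, -1.12729, -0.2233)  len=1.2067
  (v7,v1,v8) [-+-] → (0.781994, 1.40331, -0.2233)–(1.05801, 1.12729, -0.2233)  len=0.3903
  (v3,v2,v6) [++-] → (-0.781994, -1.40331, -0.2233)–(0.781994, -1.40331, -0.2233)  len=1.5640
  (v3,v6,v8) [+--] → (0.781994, -1.40331, -0.2233)–(1.05801, -1.12729, -0.2233)  len=0.3903
  (v3,v8,v9) [+-+] → (1.05801, -1.12729, -0.2233)–(1.4886, 0, -0.2233)  len=1.2067
  (v6,v2,v10) [-+-] → (-0.781994, -1.40331, -0.2233)–(-1.05801, -1.12729, -0.2233)  len=0.3903
  (v9,v8,v1) [+-+] → (1.4886, 0, -0.2233)–(1.05801, 1.12729, -0.2233)  len=1.2067

Chained into 1 loop(s):
  loop 1: 10 segments, perimeter = 9.5163
Total perimeter = 9.516


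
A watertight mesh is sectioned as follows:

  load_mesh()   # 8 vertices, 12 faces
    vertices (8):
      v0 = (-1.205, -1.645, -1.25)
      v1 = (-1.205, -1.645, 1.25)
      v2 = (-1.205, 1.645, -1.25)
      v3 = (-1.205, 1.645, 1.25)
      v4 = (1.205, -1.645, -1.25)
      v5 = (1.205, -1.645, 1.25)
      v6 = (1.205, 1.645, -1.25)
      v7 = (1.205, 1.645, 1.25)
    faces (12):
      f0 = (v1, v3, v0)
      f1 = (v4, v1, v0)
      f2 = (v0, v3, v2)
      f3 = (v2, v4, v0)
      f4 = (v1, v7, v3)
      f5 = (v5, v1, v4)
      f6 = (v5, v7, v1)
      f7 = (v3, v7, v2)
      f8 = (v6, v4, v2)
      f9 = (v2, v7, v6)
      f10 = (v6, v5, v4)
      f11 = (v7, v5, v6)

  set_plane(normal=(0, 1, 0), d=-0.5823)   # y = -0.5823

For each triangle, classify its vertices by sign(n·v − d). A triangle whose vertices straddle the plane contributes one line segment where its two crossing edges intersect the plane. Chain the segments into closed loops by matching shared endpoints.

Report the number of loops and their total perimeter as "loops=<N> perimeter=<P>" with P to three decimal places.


loops=1 perimeter=9.820

Straddling triangles (8 of 12):
  (v1,v3,v0) [-+-] → (-1.205, -0.5823, 1.25)–(-1.205, -0.5823, -0.442477)  len=1.6925
  (v0,v3,v2) [-++] → (-1.205, -0.5823, -0.442477)–(-1.205, -0.5823, -1.25)  len=0.8075
  (v2,v4,v0) [+--] → (0.426548, -0.5823, -1.25)–(-1.205, -0.5823, -1.25)  len=1.6315
  (v1,v7,v3) [-++] → (-0.426548, -0.5823, 1.25)–(-1.205, -0.5823, 1.25)  len=0.7785
  (v5,v7,v1) [-+-] → (1.205, -0.5823, 1.25)–(-0.426548, -0.5823, 1.25)  len=1.6315
  (v6,v4,v2) [+-+] → (1.205, -0.5823, -1.25)–(0.426548, -0.5823, -1.25)  len=0.7785
  (v6,v5,v4) [+--] → (1.205, -0.5823, 0.442477)–(1.205, -0.5823, -1.25)  len=1.6925
  (v7,v5,v6) [+-+] → (1.205, -0.5823, 1.25)–(1.205, -0.5823, 0.442477)  len=0.8075

Chained into 1 loop(s):
  loop 1: 8 segments, perimeter = 9.8200
Total perimeter = 9.820


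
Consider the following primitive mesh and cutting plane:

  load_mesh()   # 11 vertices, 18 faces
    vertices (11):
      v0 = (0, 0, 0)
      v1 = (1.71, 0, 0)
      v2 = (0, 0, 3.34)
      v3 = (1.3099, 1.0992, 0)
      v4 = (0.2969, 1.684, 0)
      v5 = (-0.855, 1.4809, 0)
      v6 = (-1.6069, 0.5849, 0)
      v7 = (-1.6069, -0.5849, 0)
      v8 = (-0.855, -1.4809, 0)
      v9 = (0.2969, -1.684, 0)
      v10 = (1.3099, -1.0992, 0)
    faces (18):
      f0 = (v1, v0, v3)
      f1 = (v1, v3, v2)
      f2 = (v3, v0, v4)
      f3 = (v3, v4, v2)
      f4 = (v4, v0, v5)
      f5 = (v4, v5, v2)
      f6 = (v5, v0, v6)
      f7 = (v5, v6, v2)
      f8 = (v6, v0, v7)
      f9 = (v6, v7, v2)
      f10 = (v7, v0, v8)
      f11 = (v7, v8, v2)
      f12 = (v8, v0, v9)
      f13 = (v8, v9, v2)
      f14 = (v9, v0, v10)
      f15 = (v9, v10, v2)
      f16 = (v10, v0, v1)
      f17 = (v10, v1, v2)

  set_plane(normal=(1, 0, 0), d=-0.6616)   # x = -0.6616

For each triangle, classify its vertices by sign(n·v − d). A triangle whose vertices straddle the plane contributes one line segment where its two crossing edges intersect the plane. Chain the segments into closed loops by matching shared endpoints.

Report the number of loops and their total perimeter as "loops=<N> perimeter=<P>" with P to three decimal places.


loops=1 perimeter=8.214

Straddling triangles (10 of 18):
  (v4,v0,v5) [++-] → (-0.6616, 1.14592, 0)–(-0.6616, 1.515, 0)  len=0.3691
  (v4,v5,v2) [+-+] → (-0.6616, 1.515, 0)–(-0.6616, 1.14592, 0.755504)  len=0.8408
  (v5,v0,v6) [-+-] → (-0.6616, 1.14592, 0)–(-0.6616, 0.240818, 0)  len=0.9051
  (v5,v6,v2) [--+] → (-0.6616, 0.240818, 1.96484)–(-0.6616, 1.14592, 0.755504)  len=1.5105
  (v6,v0,v7) [-+-] → (-0.6616, 0.240818, 0)–(-0.6616, -0.240818, 0)  len=0.4816
  (v6,v7,v2) [--+] → (-0.6616, -0.240818, 1.96484)–(-0.6616, 0.240818, 1.96484)  len=0.4816
  (v7,v0,v8) [-+-] → (-0.6616, -0.240818, 0)–(-0.6616, -1.14592, 0)  len=0.9051
  (v7,v8,v2) [--+] → (-0.6616, -1.14592, 0.755504)–(-0.6616, -0.240818, 1.96484)  len=1.5105
  (v8,v0,v9) [-++] → (-0.6616, -1.14592, 0)–(-0.6616, -1.515, 0)  len=0.3691
  (v8,v9,v2) [-++] → (-0.6616, -1.515, 0)–(-0.6616, -1.14592, 0.755504)  len=0.8408

Chained into 1 loop(s):
  loop 1: 10 segments, perimeter = 8.2144
Total perimeter = 8.214
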